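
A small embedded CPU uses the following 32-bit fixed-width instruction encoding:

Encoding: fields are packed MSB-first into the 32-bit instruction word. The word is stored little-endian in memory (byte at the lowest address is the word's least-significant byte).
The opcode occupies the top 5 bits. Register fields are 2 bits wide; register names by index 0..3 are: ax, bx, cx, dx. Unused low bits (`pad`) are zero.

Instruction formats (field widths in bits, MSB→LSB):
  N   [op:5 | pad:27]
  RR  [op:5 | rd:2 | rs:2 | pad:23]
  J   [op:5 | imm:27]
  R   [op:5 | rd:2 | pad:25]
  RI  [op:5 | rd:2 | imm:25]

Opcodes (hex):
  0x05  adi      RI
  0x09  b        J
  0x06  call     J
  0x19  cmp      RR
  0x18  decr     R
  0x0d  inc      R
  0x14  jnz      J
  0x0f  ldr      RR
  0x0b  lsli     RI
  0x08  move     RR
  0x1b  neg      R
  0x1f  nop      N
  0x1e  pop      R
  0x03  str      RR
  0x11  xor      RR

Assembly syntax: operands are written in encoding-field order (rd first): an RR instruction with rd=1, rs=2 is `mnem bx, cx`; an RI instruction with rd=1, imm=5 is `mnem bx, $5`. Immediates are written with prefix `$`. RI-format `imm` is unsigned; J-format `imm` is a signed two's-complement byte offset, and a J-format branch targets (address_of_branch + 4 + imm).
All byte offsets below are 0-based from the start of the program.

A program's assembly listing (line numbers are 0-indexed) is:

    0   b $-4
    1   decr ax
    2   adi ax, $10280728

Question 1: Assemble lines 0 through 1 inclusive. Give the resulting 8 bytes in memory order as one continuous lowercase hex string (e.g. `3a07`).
fcffff4f000000c0

0. b fields op=0x9:5|imm=-4:27 → word 4ffffffch → fc ff ff 4f
1. decr fields op=0x18:5|rd=0:2|pad=0:25 → word c0000000h → 00 00 00 c0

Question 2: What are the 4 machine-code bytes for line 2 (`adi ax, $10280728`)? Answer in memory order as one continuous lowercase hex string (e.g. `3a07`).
18df9c28

2. adi fields op=0x5:5|rd=0:2|imm=10280728:25 → word 289cdf18h → 18 df 9c 28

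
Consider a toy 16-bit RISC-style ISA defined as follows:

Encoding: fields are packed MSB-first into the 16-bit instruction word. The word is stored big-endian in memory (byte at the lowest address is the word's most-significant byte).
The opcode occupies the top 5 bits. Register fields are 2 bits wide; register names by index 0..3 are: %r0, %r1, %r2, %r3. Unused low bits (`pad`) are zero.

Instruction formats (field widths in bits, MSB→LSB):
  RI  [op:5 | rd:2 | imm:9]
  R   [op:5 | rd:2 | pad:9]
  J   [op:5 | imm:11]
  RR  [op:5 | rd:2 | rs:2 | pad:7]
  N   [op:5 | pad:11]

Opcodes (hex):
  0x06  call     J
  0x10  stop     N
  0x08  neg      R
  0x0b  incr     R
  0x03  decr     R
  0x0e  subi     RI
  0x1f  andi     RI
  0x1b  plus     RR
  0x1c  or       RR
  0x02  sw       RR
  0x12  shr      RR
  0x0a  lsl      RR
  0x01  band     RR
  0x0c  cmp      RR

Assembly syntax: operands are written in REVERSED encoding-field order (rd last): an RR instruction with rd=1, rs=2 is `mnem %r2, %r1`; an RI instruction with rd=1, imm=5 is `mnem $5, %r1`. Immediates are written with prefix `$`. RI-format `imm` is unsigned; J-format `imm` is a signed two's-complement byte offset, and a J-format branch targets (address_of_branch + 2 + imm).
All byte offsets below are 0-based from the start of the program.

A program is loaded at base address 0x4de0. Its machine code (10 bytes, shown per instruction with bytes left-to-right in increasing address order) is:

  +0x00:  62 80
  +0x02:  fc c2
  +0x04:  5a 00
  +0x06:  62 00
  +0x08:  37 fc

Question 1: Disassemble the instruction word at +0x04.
incr %r1

off 0x04: read 5a 00 as big → 0x5a00
  top 5b → 0xb → incr [R]
  rd@[10:9]=0x1 ⇒ %r1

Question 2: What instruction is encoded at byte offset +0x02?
andi $194, %r2

[02] fc c2 → 0xfcc2
  opcode bits[15:11]=0x1f: andi/RI
  rd@[10:9]=0x2 ⇒ %r2
  imm@[8:0]=0xc2 ⇒ $194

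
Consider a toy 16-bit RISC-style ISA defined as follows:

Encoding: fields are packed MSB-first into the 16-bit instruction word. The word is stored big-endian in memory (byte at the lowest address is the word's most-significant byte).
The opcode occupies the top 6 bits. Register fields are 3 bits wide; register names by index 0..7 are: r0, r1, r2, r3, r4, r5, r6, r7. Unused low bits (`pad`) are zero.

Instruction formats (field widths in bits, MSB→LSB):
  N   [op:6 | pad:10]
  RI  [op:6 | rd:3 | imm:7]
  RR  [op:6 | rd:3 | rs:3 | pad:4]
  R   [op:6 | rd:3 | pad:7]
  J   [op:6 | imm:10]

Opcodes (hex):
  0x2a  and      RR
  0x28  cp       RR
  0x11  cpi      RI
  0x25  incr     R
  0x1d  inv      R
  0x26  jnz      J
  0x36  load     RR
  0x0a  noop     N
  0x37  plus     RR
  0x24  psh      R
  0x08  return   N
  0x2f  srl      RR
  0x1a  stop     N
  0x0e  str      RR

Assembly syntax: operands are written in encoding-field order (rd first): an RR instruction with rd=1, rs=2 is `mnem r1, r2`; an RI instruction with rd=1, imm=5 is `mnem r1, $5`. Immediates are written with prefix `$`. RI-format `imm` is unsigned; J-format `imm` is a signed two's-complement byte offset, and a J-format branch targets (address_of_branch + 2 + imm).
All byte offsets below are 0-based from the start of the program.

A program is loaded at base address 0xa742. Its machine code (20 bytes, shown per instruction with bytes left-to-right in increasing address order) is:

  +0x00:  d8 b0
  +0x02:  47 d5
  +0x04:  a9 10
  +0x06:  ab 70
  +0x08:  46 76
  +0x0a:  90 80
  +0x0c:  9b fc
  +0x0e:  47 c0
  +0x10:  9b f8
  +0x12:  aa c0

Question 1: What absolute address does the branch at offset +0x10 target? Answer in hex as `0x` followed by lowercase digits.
0xa74c

[10] 9b f8 → 0x9bf8
  opcode bits[15:10]=0x26: jnz/J
  imm@[9:0]=0x3f8 (s10→-8) ⇒ $-8
  target = base 0xa742 + off 0x10 + 2 + imm -8 = 0xa74c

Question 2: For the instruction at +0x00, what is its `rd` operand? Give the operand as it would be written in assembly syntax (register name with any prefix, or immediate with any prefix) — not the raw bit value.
r1

@+00  big-endian(d8 b0) = 0xd8b0
  top 6b → 0x36 → load [RR]
  rd: (w>>7)&0x7=0x1 → r1
  rs: (w>>4)&0x7=0x3 → r3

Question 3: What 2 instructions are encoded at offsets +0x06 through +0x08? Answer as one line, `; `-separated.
and r6, r7; cpi r4, $118

@+06  big-endian(ab 70) = 0xab70
  opcode bits[15:10]=0x2a: and/RR
  rd@[9:7]=0x6 ⇒ r6
  rs@[6:4]=0x7 ⇒ r7
@+08  big-endian(46 76) = 0x4676
  opcode bits[15:10]=0x11: cpi/RI
  rd@[9:7]=0x4 ⇒ r4
  imm@[6:0]=0x76 ⇒ $118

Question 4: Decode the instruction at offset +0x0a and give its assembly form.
+0x0a: 90 80 ⇒ word 0x9080 (big)
  top 6b → 0x24 → psh [R]
  rd@[9:7]=0x1 ⇒ r1

psh r1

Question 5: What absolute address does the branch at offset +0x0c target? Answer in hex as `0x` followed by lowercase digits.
0xa74c

off 0x0c: read 9b fc as big → 0x9bfc
  op=0x9bfc>>10=0x26 ⇒ jnz (J)
  imm: (w>>0)&0x3ff=0x3fc (s10→-4) → $-4
  target = base 0xa742 + off 0x0c + 2 + imm -4 = 0xa74c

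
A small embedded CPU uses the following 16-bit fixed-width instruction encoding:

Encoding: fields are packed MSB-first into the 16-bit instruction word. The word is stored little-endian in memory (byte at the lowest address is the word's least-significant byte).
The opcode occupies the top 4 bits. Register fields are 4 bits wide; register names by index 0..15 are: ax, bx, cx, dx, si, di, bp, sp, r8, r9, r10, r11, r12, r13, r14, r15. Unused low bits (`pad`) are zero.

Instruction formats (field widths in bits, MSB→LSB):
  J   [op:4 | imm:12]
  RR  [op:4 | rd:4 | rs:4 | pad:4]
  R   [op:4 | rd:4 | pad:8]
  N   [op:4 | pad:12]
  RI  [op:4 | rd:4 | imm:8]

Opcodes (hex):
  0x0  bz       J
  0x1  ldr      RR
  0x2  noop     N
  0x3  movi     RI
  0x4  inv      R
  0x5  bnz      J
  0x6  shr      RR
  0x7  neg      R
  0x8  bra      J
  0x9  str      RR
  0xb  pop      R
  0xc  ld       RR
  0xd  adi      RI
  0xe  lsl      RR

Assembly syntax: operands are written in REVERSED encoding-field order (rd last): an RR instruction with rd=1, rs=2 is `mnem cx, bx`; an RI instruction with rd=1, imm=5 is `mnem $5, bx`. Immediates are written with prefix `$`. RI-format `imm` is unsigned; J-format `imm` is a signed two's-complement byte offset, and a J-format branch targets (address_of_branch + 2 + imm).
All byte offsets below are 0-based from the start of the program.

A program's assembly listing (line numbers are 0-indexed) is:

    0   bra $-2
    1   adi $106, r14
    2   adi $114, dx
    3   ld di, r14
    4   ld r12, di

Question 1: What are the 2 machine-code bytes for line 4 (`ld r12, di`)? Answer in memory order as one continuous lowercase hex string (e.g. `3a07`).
c0c5

L4: ld op=0xc:4|rd=5:4|rs=12:4|pad=0:4 ⇒ 0xc5c0 ⇒ little c0 c5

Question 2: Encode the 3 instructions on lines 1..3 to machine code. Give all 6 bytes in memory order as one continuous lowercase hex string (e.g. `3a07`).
6ade72d350ce

line 1 (adi): pack op=0xd:4|rd=14:4|imm=106:8 = 0xde6a; little→ 6a de
line 2 (adi): pack op=0xd:4|rd=3:4|imm=114:8 = 0xd372; little→ 72 d3
line 3 (ld): pack op=0xc:4|rd=14:4|rs=5:4|pad=0:4 = 0xce50; little→ 50 ce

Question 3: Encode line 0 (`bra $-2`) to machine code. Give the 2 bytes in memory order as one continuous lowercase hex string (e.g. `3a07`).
fe8f

L0: bra op=0x8:4|imm=-2:12 ⇒ 0x8ffe ⇒ little fe 8f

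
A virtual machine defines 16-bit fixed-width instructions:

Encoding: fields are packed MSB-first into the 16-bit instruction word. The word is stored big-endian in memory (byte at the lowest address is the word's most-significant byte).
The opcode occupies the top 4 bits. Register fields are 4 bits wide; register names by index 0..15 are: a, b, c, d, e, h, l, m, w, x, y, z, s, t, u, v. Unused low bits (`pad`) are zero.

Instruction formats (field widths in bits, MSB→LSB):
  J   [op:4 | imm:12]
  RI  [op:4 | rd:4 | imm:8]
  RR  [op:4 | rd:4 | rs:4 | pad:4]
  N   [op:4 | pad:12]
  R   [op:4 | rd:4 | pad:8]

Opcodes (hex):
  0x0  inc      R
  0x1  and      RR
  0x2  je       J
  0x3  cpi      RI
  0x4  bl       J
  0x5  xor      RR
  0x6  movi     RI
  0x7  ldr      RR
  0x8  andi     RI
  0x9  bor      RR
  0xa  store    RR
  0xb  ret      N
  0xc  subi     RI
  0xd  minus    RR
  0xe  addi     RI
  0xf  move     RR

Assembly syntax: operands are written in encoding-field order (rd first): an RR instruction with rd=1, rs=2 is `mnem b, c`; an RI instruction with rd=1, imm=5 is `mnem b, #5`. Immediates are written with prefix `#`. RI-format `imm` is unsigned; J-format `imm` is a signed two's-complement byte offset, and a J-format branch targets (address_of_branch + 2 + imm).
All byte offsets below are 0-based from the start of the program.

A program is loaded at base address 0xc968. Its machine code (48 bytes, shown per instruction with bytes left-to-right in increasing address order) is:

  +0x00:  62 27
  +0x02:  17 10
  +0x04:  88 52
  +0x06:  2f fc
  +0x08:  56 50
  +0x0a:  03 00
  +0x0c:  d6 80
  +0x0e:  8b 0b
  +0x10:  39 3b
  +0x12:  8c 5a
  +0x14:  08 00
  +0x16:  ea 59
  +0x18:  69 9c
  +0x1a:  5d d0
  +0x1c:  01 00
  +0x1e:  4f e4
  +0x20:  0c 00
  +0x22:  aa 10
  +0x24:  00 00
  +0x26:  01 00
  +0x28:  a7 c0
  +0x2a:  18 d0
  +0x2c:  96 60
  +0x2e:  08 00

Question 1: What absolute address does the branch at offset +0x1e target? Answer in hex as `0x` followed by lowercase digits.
@+1e  big-endian(4f e4) = 0x4fe4
  opcode bits[15:12]=0x4: bl/J
  imm: (w>>0)&0xfff=0xfe4 (s12→-28) → #-28
  target = base 0xc968 + off 0x1e + 2 + imm -28 = 0xc96c

0xc96c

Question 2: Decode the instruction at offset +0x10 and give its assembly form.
cpi x, #59

@+10  big-endian(39 3b) = 0x393b
  op=0x393b>>12=0x3 ⇒ cpi (RI)
  [11:8] rd=9 = x
  [7:0] imm=59 = #59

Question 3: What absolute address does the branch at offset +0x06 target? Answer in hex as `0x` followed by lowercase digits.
[06] 2f fc → 0x2ffc
  op=0x2ffc>>12=0x2 ⇒ je (J)
  [11:0] imm=4092 (s12→-4) = #-4
  target = base 0xc968 + off 0x06 + 2 + imm -4 = 0xc96c

0xc96c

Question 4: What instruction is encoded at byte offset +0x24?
inc a

[24] 00 00 → 0x0000
  top 4b → 0x0 → inc [R]
  rd@[11:8]=0x0 ⇒ a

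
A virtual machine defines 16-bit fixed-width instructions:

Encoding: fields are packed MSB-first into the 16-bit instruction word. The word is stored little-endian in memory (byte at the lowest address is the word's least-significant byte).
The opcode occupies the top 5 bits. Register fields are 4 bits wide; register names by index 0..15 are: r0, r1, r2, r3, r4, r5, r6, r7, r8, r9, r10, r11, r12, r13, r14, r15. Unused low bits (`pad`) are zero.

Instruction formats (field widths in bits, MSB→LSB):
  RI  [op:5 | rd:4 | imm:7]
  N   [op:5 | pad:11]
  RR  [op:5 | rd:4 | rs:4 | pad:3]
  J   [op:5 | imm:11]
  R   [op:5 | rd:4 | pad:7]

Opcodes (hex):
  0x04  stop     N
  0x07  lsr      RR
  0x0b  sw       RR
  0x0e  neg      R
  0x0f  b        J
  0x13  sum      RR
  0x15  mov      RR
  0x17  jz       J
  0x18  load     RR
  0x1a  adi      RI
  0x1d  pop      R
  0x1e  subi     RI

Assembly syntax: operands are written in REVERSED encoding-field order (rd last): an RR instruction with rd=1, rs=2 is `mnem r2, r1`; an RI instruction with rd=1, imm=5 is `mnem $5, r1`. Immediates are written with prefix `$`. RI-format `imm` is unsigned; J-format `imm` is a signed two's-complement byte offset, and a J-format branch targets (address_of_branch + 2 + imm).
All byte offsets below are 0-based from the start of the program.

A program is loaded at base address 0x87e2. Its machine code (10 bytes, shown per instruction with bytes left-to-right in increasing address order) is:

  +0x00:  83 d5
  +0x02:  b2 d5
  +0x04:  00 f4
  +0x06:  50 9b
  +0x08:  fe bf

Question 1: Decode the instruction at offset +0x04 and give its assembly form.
@+04  little-endian(00 f4) = 0xf400
  opcode bits[15:11]=0x1e: subi/RI
  rd@[10:7]=0x8 ⇒ r8
  imm@[6:0]=0x0 ⇒ $0

subi $0, r8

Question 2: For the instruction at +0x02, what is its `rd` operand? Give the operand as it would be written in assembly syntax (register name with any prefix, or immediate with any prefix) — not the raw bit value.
r11

off 0x02: read b2 d5 as little → 0xd5b2
  op=0xd5b2>>11=0x1a ⇒ adi (RI)
  rd@[10:7]=0xb ⇒ r11
  imm@[6:0]=0x32 ⇒ $50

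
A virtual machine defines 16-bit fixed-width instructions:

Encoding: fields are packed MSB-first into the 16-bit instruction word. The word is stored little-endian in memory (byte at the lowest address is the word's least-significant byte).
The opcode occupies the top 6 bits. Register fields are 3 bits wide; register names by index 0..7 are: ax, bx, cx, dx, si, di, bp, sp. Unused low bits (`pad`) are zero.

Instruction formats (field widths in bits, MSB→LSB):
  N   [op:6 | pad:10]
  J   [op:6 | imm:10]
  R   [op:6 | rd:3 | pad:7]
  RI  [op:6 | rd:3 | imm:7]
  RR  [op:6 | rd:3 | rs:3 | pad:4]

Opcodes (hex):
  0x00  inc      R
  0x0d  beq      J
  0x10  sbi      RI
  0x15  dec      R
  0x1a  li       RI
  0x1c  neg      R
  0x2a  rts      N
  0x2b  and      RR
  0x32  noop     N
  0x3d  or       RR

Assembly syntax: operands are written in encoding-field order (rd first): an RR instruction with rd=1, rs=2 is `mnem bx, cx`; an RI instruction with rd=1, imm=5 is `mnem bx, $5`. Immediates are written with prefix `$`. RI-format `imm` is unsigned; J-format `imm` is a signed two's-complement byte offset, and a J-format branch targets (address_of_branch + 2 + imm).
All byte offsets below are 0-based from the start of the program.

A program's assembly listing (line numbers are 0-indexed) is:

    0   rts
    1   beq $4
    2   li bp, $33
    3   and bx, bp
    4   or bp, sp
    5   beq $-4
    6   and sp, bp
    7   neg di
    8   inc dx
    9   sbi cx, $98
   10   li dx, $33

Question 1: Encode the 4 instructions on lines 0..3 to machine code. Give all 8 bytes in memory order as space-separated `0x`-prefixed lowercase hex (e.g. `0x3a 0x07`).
0x00 0xa8 0x04 0x34 0x21 0x6b 0xe0 0xac

0. rts fields op=0x2a:6|pad=0:10 → word a800h → 00 a8
1. beq fields op=0xd:6|imm=4:10 → word 3404h → 04 34
2. li fields op=0x1a:6|rd=6:3|imm=33:7 → word 6b21h → 21 6b
3. and fields op=0x2b:6|rd=1:3|rs=6:3|pad=0:4 → word ace0h → e0 ac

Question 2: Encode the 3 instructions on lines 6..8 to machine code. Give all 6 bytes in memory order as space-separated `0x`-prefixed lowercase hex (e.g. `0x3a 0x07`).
0xe0 0xaf 0x80 0x72 0x80 0x01

L6: and op=0x2b:6|rd=7:3|rs=6:3|pad=0:4 ⇒ 0xafe0 ⇒ little e0 af
L7: neg op=0x1c:6|rd=5:3|pad=0:7 ⇒ 0x7280 ⇒ little 80 72
L8: inc op=0x0:6|rd=3:3|pad=0:7 ⇒ 0x0180 ⇒ little 80 01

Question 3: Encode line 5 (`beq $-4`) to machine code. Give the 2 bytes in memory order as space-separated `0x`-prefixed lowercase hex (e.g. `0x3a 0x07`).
0xfc 0x37

L5: beq op=0xd:6|imm=-4:10 ⇒ 0x37fc ⇒ little fc 37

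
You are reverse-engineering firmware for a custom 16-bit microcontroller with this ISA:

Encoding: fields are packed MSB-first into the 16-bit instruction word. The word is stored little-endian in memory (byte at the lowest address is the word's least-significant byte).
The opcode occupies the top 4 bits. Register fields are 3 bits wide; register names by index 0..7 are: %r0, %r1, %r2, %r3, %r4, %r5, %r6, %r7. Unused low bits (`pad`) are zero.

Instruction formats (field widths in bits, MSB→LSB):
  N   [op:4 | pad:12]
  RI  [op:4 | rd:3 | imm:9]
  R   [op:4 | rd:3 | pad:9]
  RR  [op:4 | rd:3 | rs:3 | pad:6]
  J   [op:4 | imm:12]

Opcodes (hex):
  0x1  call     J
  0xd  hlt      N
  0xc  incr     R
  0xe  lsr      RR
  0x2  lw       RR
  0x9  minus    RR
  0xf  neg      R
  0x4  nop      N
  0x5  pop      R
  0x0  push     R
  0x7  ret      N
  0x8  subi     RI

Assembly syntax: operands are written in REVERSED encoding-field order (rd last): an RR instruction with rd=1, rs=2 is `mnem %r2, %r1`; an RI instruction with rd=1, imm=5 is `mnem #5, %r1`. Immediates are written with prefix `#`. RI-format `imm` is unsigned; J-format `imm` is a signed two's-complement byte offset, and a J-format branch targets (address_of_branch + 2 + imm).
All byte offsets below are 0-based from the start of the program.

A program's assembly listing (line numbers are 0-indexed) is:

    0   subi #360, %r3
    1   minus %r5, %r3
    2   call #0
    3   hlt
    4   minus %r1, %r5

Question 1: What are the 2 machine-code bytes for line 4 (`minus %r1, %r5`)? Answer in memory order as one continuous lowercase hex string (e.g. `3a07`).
4. minus fields op=0x9:4|rd=5:3|rs=1:3|pad=0:6 → word 9a40h → 40 9a

409a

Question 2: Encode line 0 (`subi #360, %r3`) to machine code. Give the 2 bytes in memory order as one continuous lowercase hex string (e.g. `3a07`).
0. subi fields op=0x8:4|rd=3:3|imm=360:9 → word 8768h → 68 87

6887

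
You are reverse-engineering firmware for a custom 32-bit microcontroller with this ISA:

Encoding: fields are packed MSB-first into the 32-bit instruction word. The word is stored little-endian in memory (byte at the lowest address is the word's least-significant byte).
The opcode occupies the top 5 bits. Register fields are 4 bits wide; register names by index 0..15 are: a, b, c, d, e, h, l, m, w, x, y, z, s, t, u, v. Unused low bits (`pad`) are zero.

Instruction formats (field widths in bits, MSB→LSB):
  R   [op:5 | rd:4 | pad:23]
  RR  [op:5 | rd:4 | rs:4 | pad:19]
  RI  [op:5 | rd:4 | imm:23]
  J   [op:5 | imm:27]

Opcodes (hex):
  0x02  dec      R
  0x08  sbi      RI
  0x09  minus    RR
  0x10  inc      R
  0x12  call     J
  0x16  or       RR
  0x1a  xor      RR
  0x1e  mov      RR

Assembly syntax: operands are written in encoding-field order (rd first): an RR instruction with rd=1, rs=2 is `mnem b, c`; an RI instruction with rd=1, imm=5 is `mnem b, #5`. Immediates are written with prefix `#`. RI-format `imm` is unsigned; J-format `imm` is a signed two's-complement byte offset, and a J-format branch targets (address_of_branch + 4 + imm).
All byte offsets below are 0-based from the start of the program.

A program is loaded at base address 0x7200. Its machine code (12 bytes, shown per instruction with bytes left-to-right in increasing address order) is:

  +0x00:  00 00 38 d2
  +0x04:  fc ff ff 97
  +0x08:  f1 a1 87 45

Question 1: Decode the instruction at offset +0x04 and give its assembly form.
+0x04: fc ff ff 97 ⇒ word 0x97fffffc (little)
  opcode bits[31:27]=0x12: call/J
  imm@[26:0]=0x7fffffc (s27→-4) ⇒ #-4

call #-4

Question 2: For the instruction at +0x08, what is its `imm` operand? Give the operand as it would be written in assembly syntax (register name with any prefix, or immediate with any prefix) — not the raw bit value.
off 0x08: read f1 a1 87 45 as little → 0x4587a1f1
  op=0x4587a1f1>>27=0x8 ⇒ sbi (RI)
  rd: (w>>23)&0xf=0xb → z
  imm: (w>>0)&0x7fffff=0x7a1f1 → #500209

#500209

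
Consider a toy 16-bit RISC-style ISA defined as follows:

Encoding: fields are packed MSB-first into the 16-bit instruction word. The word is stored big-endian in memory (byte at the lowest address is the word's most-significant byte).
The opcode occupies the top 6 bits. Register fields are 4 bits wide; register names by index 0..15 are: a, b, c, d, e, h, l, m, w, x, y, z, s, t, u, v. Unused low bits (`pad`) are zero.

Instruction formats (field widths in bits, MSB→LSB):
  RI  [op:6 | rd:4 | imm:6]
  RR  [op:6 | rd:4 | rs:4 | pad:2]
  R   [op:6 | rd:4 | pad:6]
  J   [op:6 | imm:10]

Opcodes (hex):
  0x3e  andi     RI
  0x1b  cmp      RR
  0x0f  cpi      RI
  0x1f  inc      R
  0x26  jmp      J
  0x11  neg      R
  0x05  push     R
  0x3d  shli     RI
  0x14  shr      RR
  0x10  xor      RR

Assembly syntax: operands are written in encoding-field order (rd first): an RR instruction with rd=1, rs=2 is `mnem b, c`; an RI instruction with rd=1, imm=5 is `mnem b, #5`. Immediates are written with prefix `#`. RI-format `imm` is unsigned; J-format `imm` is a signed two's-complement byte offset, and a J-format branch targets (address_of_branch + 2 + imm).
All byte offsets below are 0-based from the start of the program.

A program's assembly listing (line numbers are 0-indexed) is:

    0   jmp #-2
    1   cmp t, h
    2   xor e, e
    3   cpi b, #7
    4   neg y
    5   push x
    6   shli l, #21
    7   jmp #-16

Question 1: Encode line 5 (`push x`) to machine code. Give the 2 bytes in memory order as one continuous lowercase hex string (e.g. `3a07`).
line 5 (push): pack op=0x5:6|rd=9:4|pad=0:6 = 0x1640; big→ 16 40

1640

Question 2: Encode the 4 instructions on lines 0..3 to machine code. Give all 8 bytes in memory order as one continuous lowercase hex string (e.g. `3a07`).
9bfe6f5441103c47

0. jmp fields op=0x26:6|imm=-2:10 → word 9bfeh → 9b fe
1. cmp fields op=0x1b:6|rd=13:4|rs=5:4|pad=0:2 → word 6f54h → 6f 54
2. xor fields op=0x10:6|rd=4:4|rs=4:4|pad=0:2 → word 4110h → 41 10
3. cpi fields op=0xf:6|rd=1:4|imm=7:6 → word 3c47h → 3c 47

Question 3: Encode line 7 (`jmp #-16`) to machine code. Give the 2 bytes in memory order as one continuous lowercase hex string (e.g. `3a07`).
9bf0

7. jmp fields op=0x26:6|imm=-16:10 → word 9bf0h → 9b f0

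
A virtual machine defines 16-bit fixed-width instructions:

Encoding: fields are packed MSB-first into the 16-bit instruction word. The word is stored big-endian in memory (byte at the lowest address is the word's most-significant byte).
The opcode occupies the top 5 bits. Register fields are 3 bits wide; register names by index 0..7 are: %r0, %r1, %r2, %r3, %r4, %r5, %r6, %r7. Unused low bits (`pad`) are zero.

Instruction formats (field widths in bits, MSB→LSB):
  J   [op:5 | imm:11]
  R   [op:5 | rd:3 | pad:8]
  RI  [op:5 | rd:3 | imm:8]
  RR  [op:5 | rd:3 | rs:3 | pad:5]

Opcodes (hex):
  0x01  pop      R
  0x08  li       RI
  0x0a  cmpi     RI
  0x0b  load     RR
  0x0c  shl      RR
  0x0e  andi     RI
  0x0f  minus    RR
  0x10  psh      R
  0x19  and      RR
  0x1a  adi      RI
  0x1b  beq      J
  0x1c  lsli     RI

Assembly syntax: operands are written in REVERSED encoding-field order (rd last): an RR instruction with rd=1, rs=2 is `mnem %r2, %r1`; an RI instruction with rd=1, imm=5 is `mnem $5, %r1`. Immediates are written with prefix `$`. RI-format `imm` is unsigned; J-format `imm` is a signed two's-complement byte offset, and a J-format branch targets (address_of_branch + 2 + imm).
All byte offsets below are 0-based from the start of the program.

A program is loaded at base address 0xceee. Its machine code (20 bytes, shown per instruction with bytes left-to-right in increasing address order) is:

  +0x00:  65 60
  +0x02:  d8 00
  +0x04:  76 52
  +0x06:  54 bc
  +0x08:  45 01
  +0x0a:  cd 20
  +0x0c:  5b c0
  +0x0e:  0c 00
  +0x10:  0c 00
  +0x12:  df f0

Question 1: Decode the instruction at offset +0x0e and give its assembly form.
@+0e  big-endian(0c 00) = 0x0c00
  top 5b → 0x1 → pop [R]
  rd@[10:8]=0x4 ⇒ %r4

pop %r4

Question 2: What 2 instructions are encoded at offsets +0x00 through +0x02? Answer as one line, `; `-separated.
shl %r3, %r5; beq $0

off 0x00: read 65 60 as big → 0x6560
  top 5b → 0xc → shl [RR]
  rd: (w>>8)&0x7=0x5 → %r5
  rs: (w>>5)&0x7=0x3 → %r3
off 0x02: read d8 00 as big → 0xd800
  top 5b → 0x1b → beq [J]
  imm: (w>>0)&0x7ff=0x0 → $0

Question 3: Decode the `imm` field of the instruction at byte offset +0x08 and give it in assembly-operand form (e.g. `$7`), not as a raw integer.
+0x08: 45 01 ⇒ word 0x4501 (big)
  op=0x4501>>11=0x8 ⇒ li (RI)
  rd@[10:8]=0x5 ⇒ %r5
  imm@[7:0]=0x1 ⇒ $1

$1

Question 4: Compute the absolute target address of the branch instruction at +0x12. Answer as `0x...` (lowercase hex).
0xcef2

@+12  big-endian(df f0) = 0xdff0
  top 5b → 0x1b → beq [J]
  [10:0] imm=2032 (s11→-16) = $-16
  target = base 0xceee + off 0x12 + 2 + imm -16 = 0xcef2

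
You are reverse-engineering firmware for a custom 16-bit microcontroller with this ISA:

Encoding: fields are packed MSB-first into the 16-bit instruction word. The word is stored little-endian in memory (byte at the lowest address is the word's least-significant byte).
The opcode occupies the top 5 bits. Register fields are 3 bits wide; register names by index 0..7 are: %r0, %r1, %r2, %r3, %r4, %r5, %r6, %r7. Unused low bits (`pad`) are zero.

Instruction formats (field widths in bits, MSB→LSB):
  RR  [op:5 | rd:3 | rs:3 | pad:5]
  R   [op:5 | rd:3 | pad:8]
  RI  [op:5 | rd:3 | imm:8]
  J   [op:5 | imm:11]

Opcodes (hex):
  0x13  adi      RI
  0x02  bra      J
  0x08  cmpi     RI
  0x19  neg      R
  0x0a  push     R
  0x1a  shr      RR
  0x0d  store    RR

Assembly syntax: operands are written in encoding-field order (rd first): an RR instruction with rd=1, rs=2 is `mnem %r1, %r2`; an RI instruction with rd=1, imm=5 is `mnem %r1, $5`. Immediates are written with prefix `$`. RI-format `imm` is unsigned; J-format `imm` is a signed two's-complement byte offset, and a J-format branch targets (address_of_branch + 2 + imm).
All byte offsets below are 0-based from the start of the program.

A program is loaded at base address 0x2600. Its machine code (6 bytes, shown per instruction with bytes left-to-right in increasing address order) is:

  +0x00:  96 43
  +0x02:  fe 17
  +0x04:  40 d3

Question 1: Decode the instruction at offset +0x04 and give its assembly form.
shr %r3, %r2

@+04  little-endian(40 d3) = 0xd340
  opcode bits[15:11]=0x1a: shr/RR
  rd: (w>>8)&0x7=0x3 → %r3
  rs: (w>>5)&0x7=0x2 → %r2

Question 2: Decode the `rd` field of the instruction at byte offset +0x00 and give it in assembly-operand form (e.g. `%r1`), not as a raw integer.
%r3

+0x00: 96 43 ⇒ word 0x4396 (little)
  op=0x4396>>11=0x8 ⇒ cmpi (RI)
  [10:8] rd=3 = %r3
  [7:0] imm=150 = $150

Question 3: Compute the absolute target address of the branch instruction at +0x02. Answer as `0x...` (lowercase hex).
0x2602

+0x02: fe 17 ⇒ word 0x17fe (little)
  top 5b → 0x2 → bra [J]
  [10:0] imm=2046 (s11→-2) = $-2
  target = base 0x2600 + off 0x02 + 2 + imm -2 = 0x2602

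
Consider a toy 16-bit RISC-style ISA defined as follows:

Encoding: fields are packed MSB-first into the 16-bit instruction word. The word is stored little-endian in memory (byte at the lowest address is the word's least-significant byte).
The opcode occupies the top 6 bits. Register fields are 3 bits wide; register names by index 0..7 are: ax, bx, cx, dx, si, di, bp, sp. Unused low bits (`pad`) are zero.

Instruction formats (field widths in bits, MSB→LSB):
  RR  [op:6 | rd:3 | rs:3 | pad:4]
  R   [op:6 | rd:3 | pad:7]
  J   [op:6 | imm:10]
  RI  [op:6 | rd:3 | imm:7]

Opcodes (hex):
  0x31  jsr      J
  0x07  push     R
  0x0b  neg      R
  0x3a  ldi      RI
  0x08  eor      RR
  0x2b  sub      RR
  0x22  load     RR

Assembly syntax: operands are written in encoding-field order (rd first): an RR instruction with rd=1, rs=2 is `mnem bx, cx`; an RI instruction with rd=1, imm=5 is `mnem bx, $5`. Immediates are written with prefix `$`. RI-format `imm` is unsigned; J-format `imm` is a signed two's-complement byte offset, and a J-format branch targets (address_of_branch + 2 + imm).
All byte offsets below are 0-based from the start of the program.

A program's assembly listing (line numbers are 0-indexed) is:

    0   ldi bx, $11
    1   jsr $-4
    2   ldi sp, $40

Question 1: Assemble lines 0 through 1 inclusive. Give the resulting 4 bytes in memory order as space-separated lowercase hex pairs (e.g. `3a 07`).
L0: ldi op=0x3a:6|rd=1:3|imm=11:7 ⇒ 0xe88b ⇒ little 8b e8
L1: jsr op=0x31:6|imm=-4:10 ⇒ 0xc7fc ⇒ little fc c7

8b e8 fc c7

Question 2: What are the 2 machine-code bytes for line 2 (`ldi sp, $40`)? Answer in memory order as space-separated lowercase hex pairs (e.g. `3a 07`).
2. ldi fields op=0x3a:6|rd=7:3|imm=40:7 → word eba8h → a8 eb

a8 eb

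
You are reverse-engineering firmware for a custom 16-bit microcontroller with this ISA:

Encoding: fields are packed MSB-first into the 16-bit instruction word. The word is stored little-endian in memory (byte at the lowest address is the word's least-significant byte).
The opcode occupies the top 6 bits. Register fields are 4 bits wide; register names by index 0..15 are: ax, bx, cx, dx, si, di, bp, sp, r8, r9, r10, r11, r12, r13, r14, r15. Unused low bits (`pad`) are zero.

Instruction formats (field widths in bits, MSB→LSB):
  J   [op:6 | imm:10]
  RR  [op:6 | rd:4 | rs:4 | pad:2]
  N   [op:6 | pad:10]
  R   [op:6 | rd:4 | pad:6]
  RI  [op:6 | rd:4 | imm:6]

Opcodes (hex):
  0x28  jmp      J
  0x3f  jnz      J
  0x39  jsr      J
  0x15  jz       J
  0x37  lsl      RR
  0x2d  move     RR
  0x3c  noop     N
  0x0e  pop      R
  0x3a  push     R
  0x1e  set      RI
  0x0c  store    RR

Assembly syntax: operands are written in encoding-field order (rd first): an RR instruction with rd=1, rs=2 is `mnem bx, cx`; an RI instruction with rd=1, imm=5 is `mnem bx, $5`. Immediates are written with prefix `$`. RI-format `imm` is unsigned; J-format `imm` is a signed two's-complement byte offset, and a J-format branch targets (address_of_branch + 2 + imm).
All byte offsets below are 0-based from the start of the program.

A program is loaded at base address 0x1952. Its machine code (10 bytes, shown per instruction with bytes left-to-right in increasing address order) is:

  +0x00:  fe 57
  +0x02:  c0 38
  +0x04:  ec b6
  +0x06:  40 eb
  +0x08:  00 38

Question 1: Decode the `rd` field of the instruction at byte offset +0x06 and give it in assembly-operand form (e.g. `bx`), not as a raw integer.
r13

@+06  little-endian(40 eb) = 0xeb40
  op=0xeb40>>10=0x3a ⇒ push (R)
  [9:6] rd=13 = r13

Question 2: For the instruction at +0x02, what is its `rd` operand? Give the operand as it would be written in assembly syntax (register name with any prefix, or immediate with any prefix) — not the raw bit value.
+0x02: c0 38 ⇒ word 0x38c0 (little)
  op=0x38c0>>10=0xe ⇒ pop (R)
  rd: (w>>6)&0xf=0x3 → dx

dx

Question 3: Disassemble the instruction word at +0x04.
move r11, r11

@+04  little-endian(ec b6) = 0xb6ec
  op=0xb6ec>>10=0x2d ⇒ move (RR)
  rd@[9:6]=0xb ⇒ r11
  rs@[5:2]=0xb ⇒ r11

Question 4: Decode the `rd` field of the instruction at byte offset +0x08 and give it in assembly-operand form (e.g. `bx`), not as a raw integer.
ax

off 0x08: read 00 38 as little → 0x3800
  opcode bits[15:10]=0xe: pop/R
  rd@[9:6]=0x0 ⇒ ax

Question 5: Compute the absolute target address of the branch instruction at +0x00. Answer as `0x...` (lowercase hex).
0x1952

[00] fe 57 → 0x57fe
  top 6b → 0x15 → jz [J]
  imm@[9:0]=0x3fe (s10→-2) ⇒ $-2
  target = base 0x1952 + off 0x00 + 2 + imm -2 = 0x1952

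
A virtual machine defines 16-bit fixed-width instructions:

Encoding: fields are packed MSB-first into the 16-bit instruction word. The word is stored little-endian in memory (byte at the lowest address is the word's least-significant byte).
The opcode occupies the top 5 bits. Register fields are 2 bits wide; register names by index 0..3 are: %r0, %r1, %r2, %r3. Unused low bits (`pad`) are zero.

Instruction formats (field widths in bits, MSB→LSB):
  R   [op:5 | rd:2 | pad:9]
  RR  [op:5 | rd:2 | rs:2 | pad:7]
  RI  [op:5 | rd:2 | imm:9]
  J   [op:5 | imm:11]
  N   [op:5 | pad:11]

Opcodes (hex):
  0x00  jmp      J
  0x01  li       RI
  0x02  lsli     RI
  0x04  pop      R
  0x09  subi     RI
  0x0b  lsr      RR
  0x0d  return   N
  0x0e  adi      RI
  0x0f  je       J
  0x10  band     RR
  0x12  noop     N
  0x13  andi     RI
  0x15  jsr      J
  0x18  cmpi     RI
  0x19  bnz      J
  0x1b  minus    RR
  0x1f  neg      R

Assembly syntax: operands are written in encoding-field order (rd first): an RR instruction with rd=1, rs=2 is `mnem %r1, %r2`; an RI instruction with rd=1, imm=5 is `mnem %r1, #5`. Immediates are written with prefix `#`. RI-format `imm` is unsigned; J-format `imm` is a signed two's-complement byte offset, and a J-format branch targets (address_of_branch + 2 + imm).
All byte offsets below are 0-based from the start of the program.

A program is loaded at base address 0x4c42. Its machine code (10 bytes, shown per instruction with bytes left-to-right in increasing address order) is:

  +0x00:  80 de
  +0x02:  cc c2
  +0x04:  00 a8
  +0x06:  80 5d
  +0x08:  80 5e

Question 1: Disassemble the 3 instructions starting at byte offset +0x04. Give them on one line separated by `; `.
@+04  little-endian(00 a8) = 0xa800
  op=0xa800>>11=0x15 ⇒ jsr (J)
  imm: (w>>0)&0x7ff=0x0 → #0
@+06  little-endian(80 5d) = 0x5d80
  op=0x5d80>>11=0xb ⇒ lsr (RR)
  rd: (w>>9)&0x3=0x2 → %r2
  rs: (w>>7)&0x3=0x3 → %r3
@+08  little-endian(80 5e) = 0x5e80
  op=0x5e80>>11=0xb ⇒ lsr (RR)
  rd: (w>>9)&0x3=0x3 → %r3
  rs: (w>>7)&0x3=0x1 → %r1

jsr #0; lsr %r2, %r3; lsr %r3, %r1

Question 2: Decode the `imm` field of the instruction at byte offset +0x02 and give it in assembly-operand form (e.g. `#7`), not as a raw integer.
#204

off 0x02: read cc c2 as little → 0xc2cc
  opcode bits[15:11]=0x18: cmpi/RI
  rd: (w>>9)&0x3=0x1 → %r1
  imm: (w>>0)&0x1ff=0xcc → #204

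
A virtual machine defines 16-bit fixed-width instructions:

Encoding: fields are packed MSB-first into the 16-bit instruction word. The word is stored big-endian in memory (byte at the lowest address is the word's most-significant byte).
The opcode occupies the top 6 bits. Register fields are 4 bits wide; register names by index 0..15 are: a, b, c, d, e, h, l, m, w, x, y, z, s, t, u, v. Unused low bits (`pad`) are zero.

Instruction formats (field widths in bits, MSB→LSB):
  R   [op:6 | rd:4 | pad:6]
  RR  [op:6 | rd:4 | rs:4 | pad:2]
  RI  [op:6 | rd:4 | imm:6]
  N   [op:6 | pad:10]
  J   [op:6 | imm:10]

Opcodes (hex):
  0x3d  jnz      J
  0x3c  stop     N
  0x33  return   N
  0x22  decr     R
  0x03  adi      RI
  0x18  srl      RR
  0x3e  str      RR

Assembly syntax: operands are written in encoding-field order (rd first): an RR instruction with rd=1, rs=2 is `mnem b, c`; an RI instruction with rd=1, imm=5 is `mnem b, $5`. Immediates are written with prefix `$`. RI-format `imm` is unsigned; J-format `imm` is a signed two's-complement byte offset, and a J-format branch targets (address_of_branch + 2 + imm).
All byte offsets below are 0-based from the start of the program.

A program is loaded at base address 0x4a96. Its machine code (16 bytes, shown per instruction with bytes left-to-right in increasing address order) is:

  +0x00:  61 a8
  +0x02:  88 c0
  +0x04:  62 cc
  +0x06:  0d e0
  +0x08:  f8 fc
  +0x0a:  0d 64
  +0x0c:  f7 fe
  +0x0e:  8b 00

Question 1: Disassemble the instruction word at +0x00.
srl l, y

+0x00: 61 a8 ⇒ word 0x61a8 (big)
  op=0x61a8>>10=0x18 ⇒ srl (RR)
  rd: (w>>6)&0xf=0x6 → l
  rs: (w>>2)&0xf=0xa → y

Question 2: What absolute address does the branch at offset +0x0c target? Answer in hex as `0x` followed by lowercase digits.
0x4aa2

[0c] f7 fe → 0xf7fe
  op=0xf7fe>>10=0x3d ⇒ jnz (J)
  imm@[9:0]=0x3fe (s10→-2) ⇒ $-2
  target = base 0x4a96 + off 0x0c + 2 + imm -2 = 0x4aa2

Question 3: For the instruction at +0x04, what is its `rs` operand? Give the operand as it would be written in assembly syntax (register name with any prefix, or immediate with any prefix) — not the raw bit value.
d

+0x04: 62 cc ⇒ word 0x62cc (big)
  top 6b → 0x18 → srl [RR]
  [9:6] rd=11 = z
  [5:2] rs=3 = d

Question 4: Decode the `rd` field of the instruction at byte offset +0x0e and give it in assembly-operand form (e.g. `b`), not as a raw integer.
+0x0e: 8b 00 ⇒ word 0x8b00 (big)
  top 6b → 0x22 → decr [R]
  [9:6] rd=12 = s

s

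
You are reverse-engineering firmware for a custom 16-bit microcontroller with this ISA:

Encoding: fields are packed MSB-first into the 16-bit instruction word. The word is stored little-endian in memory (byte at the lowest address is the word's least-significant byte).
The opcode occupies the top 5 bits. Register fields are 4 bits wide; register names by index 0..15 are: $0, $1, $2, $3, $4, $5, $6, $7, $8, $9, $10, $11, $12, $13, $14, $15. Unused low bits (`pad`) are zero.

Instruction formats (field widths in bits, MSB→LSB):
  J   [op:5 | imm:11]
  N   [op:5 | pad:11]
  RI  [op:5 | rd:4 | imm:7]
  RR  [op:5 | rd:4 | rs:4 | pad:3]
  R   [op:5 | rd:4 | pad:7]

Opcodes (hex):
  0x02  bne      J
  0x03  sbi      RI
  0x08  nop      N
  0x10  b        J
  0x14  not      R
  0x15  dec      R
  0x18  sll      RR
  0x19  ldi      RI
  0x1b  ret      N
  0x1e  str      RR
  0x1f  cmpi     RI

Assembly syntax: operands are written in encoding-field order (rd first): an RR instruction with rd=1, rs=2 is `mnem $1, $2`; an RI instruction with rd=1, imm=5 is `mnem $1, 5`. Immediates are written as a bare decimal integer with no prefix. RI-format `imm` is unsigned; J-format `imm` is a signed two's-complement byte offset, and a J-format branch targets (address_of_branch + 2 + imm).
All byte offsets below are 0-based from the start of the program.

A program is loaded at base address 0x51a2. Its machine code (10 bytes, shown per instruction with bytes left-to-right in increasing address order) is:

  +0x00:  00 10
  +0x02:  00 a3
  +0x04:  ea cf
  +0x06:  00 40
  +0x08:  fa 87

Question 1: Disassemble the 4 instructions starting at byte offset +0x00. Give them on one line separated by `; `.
bne 0; not $6; ldi $15, 106; nop

[00] 00 10 → 0x1000
  op=0x1000>>11=0x2 ⇒ bne (J)
  [10:0] imm=0 = 0
[02] 00 a3 → 0xa300
  op=0xa300>>11=0x14 ⇒ not (R)
  [10:7] rd=6 = $6
[04] ea cf → 0xcfea
  op=0xcfea>>11=0x19 ⇒ ldi (RI)
  [10:7] rd=15 = $15
  [6:0] imm=106 = 106
[06] 00 40 → 0x4000
  op=0x4000>>11=0x8 ⇒ nop (N)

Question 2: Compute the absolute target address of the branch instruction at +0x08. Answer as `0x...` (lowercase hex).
0x51a6

[08] fa 87 → 0x87fa
  opcode bits[15:11]=0x10: b/J
  imm: (w>>0)&0x7ff=0x7fa (s11→-6) → -6
  target = base 0x51a2 + off 0x08 + 2 + imm -6 = 0x51a6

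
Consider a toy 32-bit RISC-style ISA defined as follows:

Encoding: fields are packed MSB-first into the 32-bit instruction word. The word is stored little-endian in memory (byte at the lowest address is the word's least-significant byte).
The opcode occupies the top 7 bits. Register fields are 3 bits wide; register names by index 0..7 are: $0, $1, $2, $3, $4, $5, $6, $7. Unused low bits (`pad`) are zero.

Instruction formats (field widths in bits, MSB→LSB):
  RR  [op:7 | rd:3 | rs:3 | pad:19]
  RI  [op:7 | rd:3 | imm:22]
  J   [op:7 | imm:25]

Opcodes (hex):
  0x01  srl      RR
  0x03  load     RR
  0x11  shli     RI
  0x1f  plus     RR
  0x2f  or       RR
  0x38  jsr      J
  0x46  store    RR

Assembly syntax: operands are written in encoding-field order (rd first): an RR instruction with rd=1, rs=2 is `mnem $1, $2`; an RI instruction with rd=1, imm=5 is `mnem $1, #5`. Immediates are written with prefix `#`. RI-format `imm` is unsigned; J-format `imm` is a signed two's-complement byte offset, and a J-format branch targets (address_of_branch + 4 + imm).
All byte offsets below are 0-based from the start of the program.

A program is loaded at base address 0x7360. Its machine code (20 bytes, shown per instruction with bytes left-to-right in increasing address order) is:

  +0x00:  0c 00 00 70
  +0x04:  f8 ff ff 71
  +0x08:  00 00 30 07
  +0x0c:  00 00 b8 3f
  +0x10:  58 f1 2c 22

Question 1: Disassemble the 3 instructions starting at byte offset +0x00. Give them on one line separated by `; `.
[00] 0c 00 00 70 → 0x7000000c
  opcode bits[31:25]=0x38: jsr/J
  imm@[24:0]=0xc ⇒ #12
[04] f8 ff ff 71 → 0x71fffff8
  opcode bits[31:25]=0x38: jsr/J
  imm@[24:0]=0x1fffff8 (s25→-8) ⇒ #-8
[08] 00 00 30 07 → 0x07300000
  opcode bits[31:25]=0x3: load/RR
  rd@[24:22]=0x4 ⇒ $4
  rs@[21:19]=0x6 ⇒ $6

jsr #12; jsr #-8; load $4, $6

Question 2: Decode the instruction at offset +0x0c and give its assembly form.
@+0c  little-endian(00 00 b8 3f) = 0x3fb80000
  top 7b → 0x1f → plus [RR]
  rd@[24:22]=0x6 ⇒ $6
  rs@[21:19]=0x7 ⇒ $7

plus $6, $7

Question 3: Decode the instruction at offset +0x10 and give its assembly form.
shli $0, #2945368

[10] 58 f1 2c 22 → 0x222cf158
  top 7b → 0x11 → shli [RI]
  rd: (w>>22)&0x7=0x0 → $0
  imm: (w>>0)&0x3fffff=0x2cf158 → #2945368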